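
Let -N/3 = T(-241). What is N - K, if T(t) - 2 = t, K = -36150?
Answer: 36867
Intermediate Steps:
T(t) = 2 + t
N = 717 (N = -3*(2 - 241) = -3*(-239) = 717)
N - K = 717 - 1*(-36150) = 717 + 36150 = 36867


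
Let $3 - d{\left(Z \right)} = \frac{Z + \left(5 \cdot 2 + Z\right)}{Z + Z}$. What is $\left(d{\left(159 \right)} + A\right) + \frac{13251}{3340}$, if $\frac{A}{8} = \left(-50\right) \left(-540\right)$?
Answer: $\frac{114712112329}{531060} \approx 2.1601 \cdot 10^{5}$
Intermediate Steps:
$d{\left(Z \right)} = 3 - \frac{10 + 2 Z}{2 Z}$ ($d{\left(Z \right)} = 3 - \frac{Z + \left(5 \cdot 2 + Z\right)}{Z + Z} = 3 - \frac{Z + \left(10 + Z\right)}{2 Z} = 3 - \left(10 + 2 Z\right) \frac{1}{2 Z} = 3 - \frac{10 + 2 Z}{2 Z}$)
$A = 216000$ ($A = 8 \left(\left(-50\right) \left(-540\right)\right) = 8 \cdot 27000 = 216000$)
$\left(d{\left(159 \right)} + A\right) + \frac{13251}{3340} = \left(\left(2 - \frac{5}{159}\right) + 216000\right) + \frac{13251}{3340} = \left(\frac{313}{159} + 216000\right) + \frac{13251}{3340} = \frac{34344313}{159} + \frac{13251}{3340} = \frac{114712112329}{531060}$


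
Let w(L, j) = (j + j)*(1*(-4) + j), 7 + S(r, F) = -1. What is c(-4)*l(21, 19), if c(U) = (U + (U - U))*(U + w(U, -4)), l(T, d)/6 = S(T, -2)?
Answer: 11520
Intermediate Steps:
S(r, F) = -8 (S(r, F) = -7 - 1 = -8)
w(L, j) = 2*j*(-4 + j) (w(L, j) = (2*j)*(-4 + j) = 2*j*(-4 + j))
l(T, d) = -48 (l(T, d) = 6*(-8) = -48)
c(U) = U*(64 + U) (c(U) = (U + (U - U))*(U + 2*(-4)*(-4 - 4)) = (U + 0)*(U + 2*(-4)*(-8)) = U*(U + 64) = U*(64 + U))
c(-4)*l(21, 19) = -4*(64 - 4)*(-48) = -4*60*(-48) = -240*(-48) = 11520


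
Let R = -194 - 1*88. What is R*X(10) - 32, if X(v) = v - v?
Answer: -32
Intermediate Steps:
X(v) = 0
R = -282 (R = -194 - 88 = -282)
R*X(10) - 32 = -282*0 - 32 = 0 - 32 = -32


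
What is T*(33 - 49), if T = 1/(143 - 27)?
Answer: -4/29 ≈ -0.13793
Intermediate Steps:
T = 1/116 ≈ 0.0086207
T*(33 - 49) = (33 - 49)/116 = (1/116)*(-16) = -4/29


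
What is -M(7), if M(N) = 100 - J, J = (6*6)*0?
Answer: -100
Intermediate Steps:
J = 0 (J = 36*0 = 0)
M(N) = 100 (M(N) = 100 - 1*0 = 100 + 0 = 100)
-M(7) = -1*100 = -100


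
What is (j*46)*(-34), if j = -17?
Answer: 26588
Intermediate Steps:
(j*46)*(-34) = -17*46*(-34) = -782*(-34) = 26588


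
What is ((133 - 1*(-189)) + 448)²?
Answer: 592900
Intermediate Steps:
((133 - 1*(-189)) + 448)² = ((133 + 189) + 448)² = (322 + 448)² = 770² = 592900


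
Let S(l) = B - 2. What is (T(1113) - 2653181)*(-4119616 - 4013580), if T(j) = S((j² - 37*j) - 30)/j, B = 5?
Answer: 8005750038659400/371 ≈ 2.1579e+13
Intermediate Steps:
S(l) = 3 (S(l) = 5 - 2 = 3)
T(j) = 3/j
(T(1113) - 2653181)*(-4119616 - 4013580) = (3/1113 - 2653181)*(-4119616 - 4013580) = (3*(1/1113) - 2653181)*(-8133196) = (1/371 - 2653181)*(-8133196) = -984330150/371*(-8133196) = 8005750038659400/371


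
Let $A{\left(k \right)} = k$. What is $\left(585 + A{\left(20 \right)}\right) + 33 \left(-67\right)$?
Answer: $-1606$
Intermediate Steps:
$\left(585 + A{\left(20 \right)}\right) + 33 \left(-67\right) = \left(585 + 20\right) + 33 \left(-67\right) = 605 - 2211 = -1606$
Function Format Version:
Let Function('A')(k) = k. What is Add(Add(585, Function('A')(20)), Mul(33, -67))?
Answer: -1606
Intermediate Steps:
Add(Add(585, Function('A')(20)), Mul(33, -67)) = Add(Add(585, 20), Mul(33, -67)) = Add(605, -2211) = -1606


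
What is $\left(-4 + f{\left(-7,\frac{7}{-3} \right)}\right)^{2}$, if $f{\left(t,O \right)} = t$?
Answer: $121$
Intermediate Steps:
$\left(-4 + f{\left(-7,\frac{7}{-3} \right)}\right)^{2} = \left(-4 - 7\right)^{2} = \left(-11\right)^{2} = 121$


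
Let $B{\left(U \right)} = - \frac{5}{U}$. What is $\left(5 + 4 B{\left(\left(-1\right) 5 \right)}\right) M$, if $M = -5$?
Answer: $-45$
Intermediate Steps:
$\left(5 + 4 B{\left(\left(-1\right) 5 \right)}\right) M = \left(5 + 4 \left(- \frac{5}{\left(-1\right) 5}\right)\right) \left(-5\right) = \left(5 + 4 \left(- \frac{5}{-5}\right)\right) \left(-5\right) = \left(5 + 4 \left(\left(-5\right) \left(- \frac{1}{5}\right)\right)\right) \left(-5\right) = \left(5 + 4 \cdot 1\right) \left(-5\right) = \left(5 + 4\right) \left(-5\right) = 9 \left(-5\right) = -45$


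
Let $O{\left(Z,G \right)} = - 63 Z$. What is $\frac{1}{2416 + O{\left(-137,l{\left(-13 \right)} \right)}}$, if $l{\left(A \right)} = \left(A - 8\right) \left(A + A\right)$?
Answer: $\frac{1}{11047} \approx 9.0522 \cdot 10^{-5}$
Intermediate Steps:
$l{\left(A \right)} = 2 A \left(-8 + A\right)$ ($l{\left(A \right)} = \left(-8 + A\right) 2 A = 2 A \left(-8 + A\right)$)
$\frac{1}{2416 + O{\left(-137,l{\left(-13 \right)} \right)}} = \frac{1}{2416 - -8631} = \frac{1}{2416 + 8631} = \frac{1}{11047}$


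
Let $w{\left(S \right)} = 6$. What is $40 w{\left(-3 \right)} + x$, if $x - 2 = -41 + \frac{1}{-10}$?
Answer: $\frac{2009}{10} \approx 200.9$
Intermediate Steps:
$x = - \frac{391}{10}$ ($x = 2 - \left(41 - \frac{1}{-10}\right) = 2 - \frac{411}{10} = - \frac{391}{10} \approx -39.1$)
$40 w{\left(-3 \right)} + x = 40 \cdot 6 - \frac{391}{10} = 240 - \frac{391}{10} = \frac{2009}{10}$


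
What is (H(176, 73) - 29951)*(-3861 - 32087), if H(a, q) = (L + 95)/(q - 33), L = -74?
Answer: 10766596753/10 ≈ 1.0767e+9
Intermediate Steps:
H(a, q) = 21/(-33 + q) (H(a, q) = (-74 + 95)/(q - 33) = 21/(-33 + q))
(H(176, 73) - 29951)*(-3861 - 32087) = (21/(-33 + 73) - 29951)*(-3861 - 32087) = (21/40 - 29951)*(-35948) = -1198019/40*(-35948) = 10766596753/10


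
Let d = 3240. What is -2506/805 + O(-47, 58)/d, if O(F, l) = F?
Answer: -46613/14904 ≈ -3.1275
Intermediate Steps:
-2506/805 + O(-47, 58)/d = -2506/805 - 47/3240 = -2506*1/805 - 47*1/3240 = -358/115 - 47/3240 = -46613/14904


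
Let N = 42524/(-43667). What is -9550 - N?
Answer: -416977326/43667 ≈ -9549.0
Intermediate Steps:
N = -42524/43667 (N = 42524*(-1/43667) = -42524/43667 ≈ -0.97382)
-9550 - N = -9550 - 1*(-42524/43667) = -9550 + 42524/43667 = -416977326/43667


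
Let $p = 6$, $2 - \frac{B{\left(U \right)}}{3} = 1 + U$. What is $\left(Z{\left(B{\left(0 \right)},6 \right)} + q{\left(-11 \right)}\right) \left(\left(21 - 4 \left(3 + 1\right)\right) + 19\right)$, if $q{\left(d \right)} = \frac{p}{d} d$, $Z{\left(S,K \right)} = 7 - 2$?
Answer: $264$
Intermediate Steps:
$B{\left(U \right)} = 3 - 3 U$ ($B{\left(U \right)} = 6 - 3 \left(1 + U\right) = 6 - \left(3 + 3 U\right) = 3 - 3 U$)
$Z{\left(S,K \right)} = 5$
$q{\left(d \right)} = 6$ ($q{\left(d \right)} = \frac{6}{d} d = 6$)
$\left(Z{\left(B{\left(0 \right)},6 \right)} + q{\left(-11 \right)}\right) \left(\left(21 - 4 \left(3 + 1\right)\right) + 19\right) = \left(5 + 6\right) \left(\left(21 - 4 \left(3 + 1\right)\right) + 19\right) = 11 \left(\left(21 - 16\right) + 19\right) = 11 \left(5 + 19\right) = 11 \cdot 24 = 264$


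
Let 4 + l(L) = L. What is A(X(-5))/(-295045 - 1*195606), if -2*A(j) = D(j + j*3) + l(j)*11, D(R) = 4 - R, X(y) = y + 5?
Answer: -20/490651 ≈ -4.0762e-5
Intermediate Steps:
l(L) = -4 + L
X(y) = 5 + y
A(j) = 20 - 7*j/2 (A(j) = -((4 - (j + j*3)) + (-4 + j)*11)/2 = -((4 - (j + 3*j)) + (-44 + 11*j))/2 = -((4 - 4*j) + (-44 + 11*j))/2 = -(-40 + 7*j)/2 = 20 - 7*j/2)
A(X(-5))/(-295045 - 1*195606) = (20 - 7*(5 - 5)/2)/(-295045 - 1*195606) = (20 - 7/2*0)/(-295045 - 195606) = (20 + 0)/(-490651) = 20*(-1/490651) = -20/490651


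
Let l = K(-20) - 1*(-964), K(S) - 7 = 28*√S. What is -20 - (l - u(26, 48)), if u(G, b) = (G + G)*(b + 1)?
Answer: 1557 - 56*I*√5 ≈ 1557.0 - 125.22*I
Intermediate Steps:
K(S) = 7 + 28*√S
u(G, b) = 2*G*(1 + b) (u(G, b) = (2*G)*(1 + b) = 2*G*(1 + b))
l = 971 + 56*I*√5 (l = (7 + 28*√(-20)) - 1*(-964) = (7 + 28*(2*I*√5)) + 964 = (7 + 56*I*√5) + 964 = 971 + 56*I*√5 ≈ 971.0 + 125.22*I)
-20 - (l - u(26, 48)) = -20 - ((971 + 56*I*√5) - 2*26*(1 + 48)) = -20 - ((971 + 56*I*√5) - 2*26*49) = -20 - ((971 + 56*I*√5) - 1*2548) = -20 - ((971 + 56*I*√5) - 2548) = -20 - (-1577 + 56*I*√5) = -20 + (1577 - 56*I*√5) = 1557 - 56*I*√5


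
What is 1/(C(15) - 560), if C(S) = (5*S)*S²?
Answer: 1/16315 ≈ 6.1293e-5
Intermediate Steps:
C(S) = 5*S³
1/(C(15) - 560) = 1/(5*15³ - 560) = 1/(5*3375 - 560) = 1/(16875 - 560) = 1/16315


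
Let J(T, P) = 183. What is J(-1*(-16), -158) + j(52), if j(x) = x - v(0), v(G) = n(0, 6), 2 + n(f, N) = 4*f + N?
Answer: 231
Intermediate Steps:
n(f, N) = -2 + N + 4*f (n(f, N) = -2 + (4*f + N) = -2 + (N + 4*f) = -2 + N + 4*f)
v(G) = 4 (v(G) = -2 + 6 + 4*0 = -2 + 6 + 0 = 4)
j(x) = -4 + x (j(x) = x - 1*4 = x - 4 = -4 + x)
J(-1*(-16), -158) + j(52) = 183 + (-4 + 52) = 183 + 48 = 231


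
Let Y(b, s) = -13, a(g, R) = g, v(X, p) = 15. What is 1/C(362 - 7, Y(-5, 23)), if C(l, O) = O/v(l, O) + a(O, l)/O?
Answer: 15/2 ≈ 7.5000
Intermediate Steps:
C(l, O) = 1 + O/15 (C(l, O) = O/15 + O/O = O*(1/15) + 1 = O/15 + 1 = 1 + O/15)
1/C(362 - 7, Y(-5, 23)) = 1/(1 + (1/15)*(-13)) = 1/(1 - 13/15) = 1/(2/15) = 15/2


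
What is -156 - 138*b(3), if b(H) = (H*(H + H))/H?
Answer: -984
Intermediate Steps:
b(H) = 2*H (b(H) = (H*(2*H))/H = (2*H**2)/H = 2*H)
-156 - 138*b(3) = -156 - 276*3 = -156 - 138*6 = -156 - 828 = -984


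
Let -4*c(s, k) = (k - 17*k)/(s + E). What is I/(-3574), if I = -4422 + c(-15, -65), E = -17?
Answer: 35311/28592 ≈ 1.2350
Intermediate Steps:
c(s, k) = 4*k/(-17 + s) (c(s, k) = -(k - 17*k)/(4*(s - 17)) = -(-16*k)/(4*(-17 + s)) = -(-4)*k/(-17 + s) = 4*k/(-17 + s))
I = -35311/8 (I = -4422 + 4*(-65)/(-17 - 15) = -4422 + 4*(-65)/(-32) = -4422 + 4*(-65)*(-1/32) = -4422 + 65/8 = -35311/8 ≈ -4413.9)
I/(-3574) = -35311/8/(-3574) = -35311/8*(-1/3574) = 35311/28592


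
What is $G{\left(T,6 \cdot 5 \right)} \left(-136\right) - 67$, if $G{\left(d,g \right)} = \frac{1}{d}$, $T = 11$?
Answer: $- \frac{873}{11} \approx -79.364$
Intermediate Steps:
$G{\left(T,6 \cdot 5 \right)} \left(-136\right) - 67 = \frac{1}{11} \left(-136\right) - 67 = - \frac{136}{11} - 67 = - \frac{873}{11}$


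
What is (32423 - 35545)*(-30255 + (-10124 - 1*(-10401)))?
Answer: 93591316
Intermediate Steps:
(32423 - 35545)*(-30255 + (-10124 - 1*(-10401))) = -3122*(-30255 + (-10124 + 10401)) = -3122*(-30255 + 277) = -3122*(-29978) = 93591316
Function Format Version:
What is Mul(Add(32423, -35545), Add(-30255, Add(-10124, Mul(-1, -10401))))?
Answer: 93591316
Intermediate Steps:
Mul(Add(32423, -35545), Add(-30255, Add(-10124, Mul(-1, -10401)))) = Mul(-3122, Add(-30255, Add(-10124, 10401))) = Mul(-3122, Add(-30255, 277)) = Mul(-3122, -29978) = 93591316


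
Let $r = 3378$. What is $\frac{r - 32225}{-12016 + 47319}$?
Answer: $- \frac{28847}{35303} \approx -0.81713$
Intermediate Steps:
$\frac{r - 32225}{-12016 + 47319} = \frac{3378 - 32225}{-12016 + 47319} = - \frac{28847}{35303}$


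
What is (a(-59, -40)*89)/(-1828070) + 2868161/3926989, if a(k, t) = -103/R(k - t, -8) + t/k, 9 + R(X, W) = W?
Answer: 5256567091351913/7200347213573690 ≈ 0.73004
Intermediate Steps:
R(X, W) = -9 + W
a(k, t) = 103/17 + t/k (a(k, t) = -103/(-9 - 8) + t/k = -103/(-17) + t/k = -103*(-1/17) + t/k = 103/17 + t/k)
(a(-59, -40)*89)/(-1828070) + 2868161/3926989 = ((103/17 - 40/(-59))*89)/(-1828070) + 2868161/3926989 = ((103/17 - 40*(-1/59))*89)*(-1/1828070) + 2868161*(1/3926989) = ((103/17 + 40/59)*89)*(-1/1828070) + 2868161/3926989 = ((6757/1003)*89)*(-1/1828070) + 2868161/3926989 = (601373/1003)*(-1/1828070) + 2868161/3926989 = -601373/1833554210 + 2868161/3926989 = 5256567091351913/7200347213573690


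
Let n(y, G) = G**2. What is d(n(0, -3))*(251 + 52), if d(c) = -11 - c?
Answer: -6060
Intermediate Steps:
d(n(0, -3))*(251 + 52) = (-11 - 1*(-3)**2)*(251 + 52) = (-11 - 1*9)*303 = (-11 - 9)*303 = -20*303 = -6060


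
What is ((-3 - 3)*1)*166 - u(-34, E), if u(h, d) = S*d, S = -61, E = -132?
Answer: -9048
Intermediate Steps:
u(h, d) = -61*d
((-3 - 3)*1)*166 - u(-34, E) = ((-3 - 3)*1)*166 - (-61)*(-132) = -6*1*166 - 1*8052 = -6*166 - 8052 = -996 - 8052 = -9048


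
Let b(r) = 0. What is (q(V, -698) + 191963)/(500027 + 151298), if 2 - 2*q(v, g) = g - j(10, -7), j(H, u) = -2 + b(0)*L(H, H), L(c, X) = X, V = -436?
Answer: 192312/651325 ≈ 0.29526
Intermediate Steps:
j(H, u) = -2 (j(H, u) = -2 + 0*H = -2 + 0 = -2)
q(v, g) = -g/2 (q(v, g) = 1 - (g - 1*(-2))/2 = 1 - (g + 2)/2 = 1 - (2 + g)/2 = 1 + (-1 - g/2) = -g/2)
(q(V, -698) + 191963)/(500027 + 151298) = (-½*(-698) + 191963)/(500027 + 151298) = (349 + 191963)/651325 = 192312*(1/651325) = 192312/651325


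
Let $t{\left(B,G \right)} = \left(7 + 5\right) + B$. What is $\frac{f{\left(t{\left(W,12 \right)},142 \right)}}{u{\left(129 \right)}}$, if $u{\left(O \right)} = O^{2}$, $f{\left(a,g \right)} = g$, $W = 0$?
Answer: $\frac{142}{16641} \approx 0.0085331$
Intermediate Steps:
$t{\left(B,G \right)} = 12 + B$
$\frac{f{\left(t{\left(W,12 \right)},142 \right)}}{u{\left(129 \right)}} = \frac{142}{129^{2}} = \frac{142}{16641}$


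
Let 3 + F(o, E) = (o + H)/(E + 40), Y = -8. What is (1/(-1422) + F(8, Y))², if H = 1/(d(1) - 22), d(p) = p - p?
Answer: 1897668798481/250544295936 ≈ 7.5742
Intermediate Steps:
d(p) = 0
H = -1/22 (H = 1/(0 - 22) = 1/(-22) = -1/22 ≈ -0.045455)
F(o, E) = -3 + (-1/22 + o)/(40 + E) (F(o, E) = -3 + (o - 1/22)/(E + 40) = -3 + (-1/22 + o)/(40 + E))
(1/(-1422) + F(8, Y))² = (1/(-1422) + (-2641/22 + 8 - 3*(-8))/(40 - 8))² = (-1/1422 + (-2641/22 + 8 + 24)/32)² = (-1/1422 + (1/32)*(-1937/22))² = (-1/1422 - 1937/704)² = (-1377559/500544)² = 1897668798481/250544295936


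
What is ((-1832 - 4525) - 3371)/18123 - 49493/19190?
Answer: -1083641959/347780370 ≈ -3.1159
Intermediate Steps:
((-1832 - 4525) - 3371)/18123 - 49493/19190 = (-6357 - 3371)*(1/18123) - 49493*1/19190 = -9728*1/18123 - 49493/19190 = -9728/18123 - 49493/19190 = -1083641959/347780370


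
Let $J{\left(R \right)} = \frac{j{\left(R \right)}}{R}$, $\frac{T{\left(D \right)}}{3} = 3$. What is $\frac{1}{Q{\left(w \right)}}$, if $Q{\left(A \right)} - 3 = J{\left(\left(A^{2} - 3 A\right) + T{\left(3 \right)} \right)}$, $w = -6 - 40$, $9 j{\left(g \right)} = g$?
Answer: $\frac{9}{28} \approx 0.32143$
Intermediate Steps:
$T{\left(D \right)} = 9$ ($T{\left(D \right)} = 3 \cdot 3 = 9$)
$j{\left(g \right)} = \frac{g}{9}$
$w = -46$ ($w = -6 - 40 = -46$)
$J{\left(R \right)} = \frac{1}{9}$ ($J{\left(R \right)} = \frac{\frac{1}{9} R}{R} = \frac{1}{9}$)
$Q{\left(A \right)} = \frac{28}{9}$ ($Q{\left(A \right)} = 3 + \frac{1}{9} = \frac{28}{9}$)
$\frac{1}{Q{\left(w \right)}} = \frac{1}{\frac{28}{9}} = \frac{9}{28}$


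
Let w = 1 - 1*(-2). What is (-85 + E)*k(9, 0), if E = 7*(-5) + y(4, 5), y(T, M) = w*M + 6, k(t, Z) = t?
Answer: -891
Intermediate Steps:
w = 3 (w = 1 + 2 = 3)
y(T, M) = 6 + 3*M (y(T, M) = 3*M + 6 = 6 + 3*M)
E = -14 (E = 7*(-5) + (6 + 3*5) = -35 + (6 + 15) = -35 + 21 = -14)
(-85 + E)*k(9, 0) = (-85 - 14)*9 = -99*9 = -891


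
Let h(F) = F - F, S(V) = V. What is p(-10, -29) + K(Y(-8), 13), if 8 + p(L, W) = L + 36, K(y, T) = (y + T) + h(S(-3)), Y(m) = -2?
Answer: 29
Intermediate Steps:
h(F) = 0
K(y, T) = T + y (K(y, T) = (y + T) + 0 = (T + y) + 0 = T + y)
p(L, W) = 28 + L (p(L, W) = -8 + (L + 36) = -8 + (36 + L) = 28 + L)
p(-10, -29) + K(Y(-8), 13) = (28 - 10) + (13 - 2) = 18 + 11 = 29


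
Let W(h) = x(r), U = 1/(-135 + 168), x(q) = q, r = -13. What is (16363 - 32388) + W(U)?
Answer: -16038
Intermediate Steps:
U = 1/33 ≈ 0.030303
W(h) = -13
(16363 - 32388) + W(U) = (16363 - 32388) - 13 = -16025 - 13 = -16038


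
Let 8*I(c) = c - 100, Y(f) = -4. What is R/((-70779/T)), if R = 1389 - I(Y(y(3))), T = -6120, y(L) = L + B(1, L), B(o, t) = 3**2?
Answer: 2860080/23593 ≈ 121.23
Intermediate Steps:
B(o, t) = 9
y(L) = 9 + L (y(L) = L + 9 = 9 + L)
I(c) = -25/2 + c/8 (I(c) = (c - 100)/8 = (-100 + c)/8 = -25/2 + c/8)
R = 1402 (R = 1389 - (-25/2 + (1/8)*(-4)) = 1389 - (-25/2 - 1/2) = 1389 - 1*(-13) = 1389 + 13 = 1402)
R/((-70779/T)) = 1402/((-70779/(-6120))) = 1402/((-70779*(-1/6120))) = 1402/(23593/2040) = 1402*(2040/23593) = 2860080/23593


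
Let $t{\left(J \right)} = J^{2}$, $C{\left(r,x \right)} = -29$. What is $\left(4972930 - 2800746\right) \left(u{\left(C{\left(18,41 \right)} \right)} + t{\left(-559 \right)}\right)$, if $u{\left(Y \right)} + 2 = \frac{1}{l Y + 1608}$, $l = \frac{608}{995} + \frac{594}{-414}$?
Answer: $\frac{25348877793039410064}{37345759} \approx 6.7876 \cdot 10^{11}$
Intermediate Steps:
$l = - \frac{18851}{22885}$ ($l = 608 \cdot \frac{1}{995} + 594 \left(- \frac{1}{414}\right) = \frac{608}{995} - \frac{33}{23} = - \frac{18851}{22885} \approx -0.82373$)
$u{\left(Y \right)} = -2 + \frac{1}{1608 - \frac{18851 Y}{22885}}$ ($u{\left(Y \right)} = -2 + \frac{1}{- \frac{18851 Y}{22885} + 1608} = -2 + \frac{1}{1608 - \frac{18851 Y}{22885}}$)
$\left(4972930 - 2800746\right) \left(u{\left(C{\left(18,41 \right)} \right)} + t{\left(-559 \right)}\right) = \left(4972930 - 2800746\right) \left(\frac{-73575275 + 37702 \left(-29\right)}{36799080 - -546679} + \left(-559\right)^{2}\right) = 2172184 \left(\frac{-73575275 - 1093358}{36799080 + 546679} + 312481\right) = 2172184 \left(\frac{1}{37345759} \left(-74668633\right) + 312481\right) = 2172184 \left(- \frac{74668633}{37345759} + 312481\right) = 2172184 \cdot \frac{11669765449446}{37345759} = \frac{25348877793039410064}{37345759}$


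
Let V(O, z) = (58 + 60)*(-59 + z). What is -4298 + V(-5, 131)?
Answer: 4198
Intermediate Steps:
V(O, z) = -6962 + 118*z (V(O, z) = 118*(-59 + z) = -6962 + 118*z)
-4298 + V(-5, 131) = -4298 + (-6962 + 118*131) = -4298 + (-6962 + 15458) = -4298 + 8496 = 4198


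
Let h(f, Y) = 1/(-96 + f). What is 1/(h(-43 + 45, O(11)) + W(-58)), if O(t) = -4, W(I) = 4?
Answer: 94/375 ≈ 0.25067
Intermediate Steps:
1/(h(-43 + 45, O(11)) + W(-58)) = 1/(1/(-96 + (-43 + 45)) + 4) = 1/(1/(-96 + 2) + 4) = 1/(1/(-94) + 4) = 1/(-1/94 + 4) = 1/(375/94) = 94/375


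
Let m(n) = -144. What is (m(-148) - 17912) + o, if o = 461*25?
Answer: -6531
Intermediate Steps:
o = 11525
(m(-148) - 17912) + o = (-144 - 17912) + 11525 = -18056 + 11525 = -6531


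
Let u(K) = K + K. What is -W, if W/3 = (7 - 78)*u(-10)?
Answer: -4260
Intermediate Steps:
u(K) = 2*K
W = 4260 (W = 3*((7 - 78)*(2*(-10))) = 3*(-71*(-20)) = 3*1420 = 4260)
-W = -1*4260 = -4260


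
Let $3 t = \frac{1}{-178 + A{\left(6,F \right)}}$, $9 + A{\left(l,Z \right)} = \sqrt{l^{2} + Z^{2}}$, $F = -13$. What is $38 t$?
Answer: $- \frac{3553}{52146} - \frac{19 \sqrt{205}}{52146} \approx -0.073352$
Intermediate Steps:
$A{\left(l,Z \right)} = -9 + \sqrt{Z^{2} + l^{2}}$ ($A{\left(l,Z \right)} = -9 + \sqrt{l^{2} + Z^{2}} = -9 + \sqrt{Z^{2} + l^{2}}$)
$t = \frac{1}{3 \left(-187 + \sqrt{205}\right)}$ ($t = \frac{1}{3 \left(-178 - \left(9 - \sqrt{\left(-13\right)^{2} + 6^{2}}\right)\right)} = \frac{1}{3 \left(-178 - \left(9 - \sqrt{169 + 36}\right)\right)} = \frac{1}{3 \left(-178 - \left(9 - \sqrt{205}\right)\right)} = \frac{1}{3 \left(-187 + \sqrt{205}\right)} \approx -0.0019303$)
$38 t = 38 \left(- \frac{187}{104292} - \frac{\sqrt{205}}{104292}\right) = - \frac{3553}{52146} - \frac{19 \sqrt{205}}{52146}$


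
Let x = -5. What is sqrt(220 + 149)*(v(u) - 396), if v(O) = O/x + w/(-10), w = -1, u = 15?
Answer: -11967*sqrt(41)/10 ≈ -7662.6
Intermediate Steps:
v(O) = 1/10 - O/5 (v(O) = O/(-5) - 1/(-10) = O*(-1/5) - 1*(-1/10) = -O/5 + 1/10 = 1/10 - O/5)
sqrt(220 + 149)*(v(u) - 396) = sqrt(220 + 149)*((1/10 - 1/5*15) - 396) = sqrt(369)*((1/10 - 3) - 396) = (3*sqrt(41))*(-29/10 - 396) = (3*sqrt(41))*(-3989/10) = -11967*sqrt(41)/10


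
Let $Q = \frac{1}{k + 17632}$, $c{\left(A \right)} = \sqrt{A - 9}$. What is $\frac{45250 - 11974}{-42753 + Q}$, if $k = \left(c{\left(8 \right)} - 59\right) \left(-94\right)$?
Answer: $- \frac{764287523574903432}{981956499051078613} - \frac{3127944 i}{981956499051078613} \approx -0.77833 - 3.1854 \cdot 10^{-12} i$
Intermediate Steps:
$c{\left(A \right)} = \sqrt{-9 + A}$
$k = 5546 - 94 i$ ($k = \left(\sqrt{-9 + 8} - 59\right) \left(-94\right) = \left(\sqrt{-1} - 59\right) \left(-94\right) = \left(i - 59\right) \left(-94\right) = \left(-59 + i\right) \left(-94\right) = 5546 - 94 i \approx 5546.0 - 94.0 i$)
$Q = \frac{23178 + 94 i}{537228520}$ ($Q = \frac{1}{\left(5546 - 94 i\right) + 17632} = \frac{1}{23178 - 94 i} = \frac{23178 + 94 i}{537228520} \approx 4.3144 \cdot 10^{-5} + 1.7497 \cdot 10^{-7} i$)
$\frac{45250 - 11974}{-42753 + Q} = \frac{45250 - 11974}{-42753 + \left(\frac{11589}{268614260} + \frac{47 i}{268614260}\right)} = \frac{33276}{- \frac{11484065446191}{268614260} + \frac{47 i}{268614260}} = 33276 \frac{537228520 \left(- \frac{11484065446191}{268614260} - \frac{47 i}{268614260}\right)}{981956499051078613} = \frac{17876816231520 \left(- \frac{11484065446191}{268614260} - \frac{47 i}{268614260}\right)}{981956499051078613}$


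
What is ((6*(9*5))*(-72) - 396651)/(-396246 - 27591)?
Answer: 138697/141279 ≈ 0.98172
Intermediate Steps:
((6*(9*5))*(-72) - 396651)/(-396246 - 27591) = ((6*45)*(-72) - 396651)/(-423837) = (270*(-72) - 396651)*(-1/423837) = (-19440 - 396651)*(-1/423837) = -416091*(-1/423837) = 138697/141279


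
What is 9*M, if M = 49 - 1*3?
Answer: 414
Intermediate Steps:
M = 46 (M = 49 - 3 = 46)
9*M = 9*46 = 414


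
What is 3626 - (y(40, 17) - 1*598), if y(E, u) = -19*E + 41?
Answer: 4943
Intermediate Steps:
y(E, u) = 41 - 19*E
3626 - (y(40, 17) - 1*598) = 3626 - ((41 - 19*40) - 1*598) = 3626 - ((41 - 760) - 598) = 3626 - (-719 - 598) = 3626 - 1*(-1317) = 3626 + 1317 = 4943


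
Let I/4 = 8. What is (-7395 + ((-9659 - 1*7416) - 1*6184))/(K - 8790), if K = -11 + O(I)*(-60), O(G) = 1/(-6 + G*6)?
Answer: 316758/90947 ≈ 3.4829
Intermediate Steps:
I = 32 (I = 4*8 = 32)
O(G) = 1/(-6 + 6*G)
K = -351/31 (K = -11 + (1/(6*(-1 + 32)))*(-60) = -11 + ((⅙)/31)*(-60) = -11 + ((⅙)*(1/31))*(-60) = -11 + (1/186)*(-60) = -11 - 10/31 = -351/31 ≈ -11.323)
(-7395 + ((-9659 - 1*7416) - 1*6184))/(K - 8790) = (-7395 + ((-9659 - 1*7416) - 1*6184))/(-351/31 - 8790) = (-7395 + ((-9659 - 7416) - 6184))/(-272841/31) = (-7395 + (-17075 - 6184))*(-31/272841) = (-7395 - 23259)*(-31/272841) = -30654*(-31/272841) = 316758/90947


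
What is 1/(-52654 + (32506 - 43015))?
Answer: -1/63163 ≈ -1.5832e-5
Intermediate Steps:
1/(-52654 + (32506 - 43015)) = 1/(-52654 - 10509) = 1/(-63163) = -1/63163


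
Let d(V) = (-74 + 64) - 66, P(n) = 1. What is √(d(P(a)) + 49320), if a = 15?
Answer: 2*√12311 ≈ 221.91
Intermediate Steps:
d(V) = -76 (d(V) = -10 - 66 = -76)
√(d(P(a)) + 49320) = √(-76 + 49320) = √49244 = 2*√12311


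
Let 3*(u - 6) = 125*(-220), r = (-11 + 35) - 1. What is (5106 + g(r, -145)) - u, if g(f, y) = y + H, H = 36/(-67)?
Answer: 2838347/201 ≈ 14121.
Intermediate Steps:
r = 23 (r = 24 - 1 = 23)
H = -36/67 (H = 36*(-1/67) = -36/67 ≈ -0.53731)
g(f, y) = -36/67 + y (g(f, y) = y - 36/67 = -36/67 + y)
u = -27482/3 (u = 6 + (125*(-220))/3 = 6 + (⅓)*(-27500) = 6 - 27500/3 = -27482/3 ≈ -9160.7)
(5106 + g(r, -145)) - u = (5106 + (-36/67 - 145)) - 1*(-27482/3) = (5106 - 9751/67) + 27482/3 = 332351/67 + 27482/3 = 2838347/201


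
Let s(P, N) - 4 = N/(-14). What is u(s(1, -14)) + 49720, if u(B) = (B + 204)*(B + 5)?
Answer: 51810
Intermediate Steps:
s(P, N) = 4 - N/14 (s(P, N) = 4 + N/(-14) = 4 + N*(-1/14) = 4 - N/14)
u(B) = (5 + B)*(204 + B) (u(B) = (204 + B)*(5 + B) = (5 + B)*(204 + B))
u(s(1, -14)) + 49720 = (1020 + (4 - 1/14*(-14))² + 209*(4 - 1/14*(-14))) + 49720 = (1020 + (4 + 1)² + 209*(4 + 1)) + 49720 = (1020 + 5² + 209*5) + 49720 = (1020 + 25 + 1045) + 49720 = 2090 + 49720 = 51810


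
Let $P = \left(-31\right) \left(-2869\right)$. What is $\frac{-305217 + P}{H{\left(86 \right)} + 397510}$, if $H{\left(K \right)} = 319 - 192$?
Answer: $- \frac{216278}{397637} \approx -0.54391$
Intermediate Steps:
$H{\left(K \right)} = 127$
$P = 88939$
$\frac{-305217 + P}{H{\left(86 \right)} + 397510} = \frac{-305217 + 88939}{127 + 397510} = - \frac{216278}{397637}$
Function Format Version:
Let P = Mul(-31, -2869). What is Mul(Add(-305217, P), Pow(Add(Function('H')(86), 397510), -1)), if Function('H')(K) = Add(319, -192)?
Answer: Rational(-216278, 397637) ≈ -0.54391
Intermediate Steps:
Function('H')(K) = 127
P = 88939
Mul(Add(-305217, P), Pow(Add(Function('H')(86), 397510), -1)) = Mul(Add(-305217, 88939), Pow(Add(127, 397510), -1)) = Mul(-216278, Pow(397637, -1)) = Mul(-216278, Rational(1, 397637)) = Rational(-216278, 397637)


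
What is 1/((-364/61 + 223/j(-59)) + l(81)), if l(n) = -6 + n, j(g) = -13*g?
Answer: 46787/3243440 ≈ 0.014425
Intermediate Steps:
1/((-364/61 + 223/j(-59)) + l(81)) = 1/((-364/61 + 223/((-13*(-59)))) + (-6 + 81)) = 1/((-364*1/61 + 223/767) + 75) = 1/((-364/61 + 223*(1/767)) + 75) = 1/((-364/61 + 223/767) + 75) = 1/(-265585/46787 + 75) = 1/(3243440/46787) = 46787/3243440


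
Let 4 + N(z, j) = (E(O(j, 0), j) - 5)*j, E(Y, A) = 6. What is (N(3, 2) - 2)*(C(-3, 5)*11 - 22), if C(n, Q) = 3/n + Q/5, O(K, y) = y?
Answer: 88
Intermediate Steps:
C(n, Q) = 3/n + Q/5 (C(n, Q) = 3/n + Q*(1/5) = 3/n + Q/5)
N(z, j) = -4 + j (N(z, j) = -4 + (6 - 5)*j = -4 + 1*j = -4 + j)
(N(3, 2) - 2)*(C(-3, 5)*11 - 22) = ((-4 + 2) - 2)*((3/(-3) + (1/5)*5)*11 - 22) = (-2 - 2)*((3*(-1/3) + 1)*11 - 22) = -4*((-1 + 1)*11 - 22) = -4*(0*11 - 22) = -4*(0 - 22) = -4*(-22) = 88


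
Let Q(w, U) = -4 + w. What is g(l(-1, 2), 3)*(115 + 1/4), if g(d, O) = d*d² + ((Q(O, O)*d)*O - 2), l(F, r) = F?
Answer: 0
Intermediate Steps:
g(d, O) = -2 + d³ + O*d*(-4 + O) (g(d, O) = d*d² + (((-4 + O)*d)*O - 2) = d³ + ((d*(-4 + O))*O - 2) = d³ + (O*d*(-4 + O) - 2) = d³ + (-2 + O*d*(-4 + O)) = -2 + d³ + O*d*(-4 + O))
g(l(-1, 2), 3)*(115 + 1/4) = (-2 + (-1)³ + 3*(-1)*(-4 + 3))*(115 + 1/4) = (-2 - 1 + 3*(-1)*(-1))*(115 + ¼) = (-2 - 1 + 3)*(461/4) = 0*(461/4) = 0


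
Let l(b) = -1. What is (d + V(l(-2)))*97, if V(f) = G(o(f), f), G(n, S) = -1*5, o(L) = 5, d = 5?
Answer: 0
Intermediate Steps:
G(n, S) = -5
V(f) = -5
(d + V(l(-2)))*97 = (5 - 5)*97 = 0*97 = 0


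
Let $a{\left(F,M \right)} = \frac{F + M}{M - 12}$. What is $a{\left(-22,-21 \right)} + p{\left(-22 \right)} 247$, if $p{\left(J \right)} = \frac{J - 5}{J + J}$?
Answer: $\frac{20179}{132} \approx 152.87$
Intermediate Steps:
$a{\left(F,M \right)} = \frac{F + M}{-12 + M}$
$p{\left(J \right)} = \frac{-5 + J}{2 J}$
$a{\left(-22,-21 \right)} + p{\left(-22 \right)} 247 = \frac{-22 - 21}{-12 - 21} + \frac{-5 - 22}{2 \left(-22\right)} 247 = \frac{1}{-33} \left(-43\right) + \frac{1}{2} \left(- \frac{1}{22}\right) \left(-27\right) 247 = \left(- \frac{1}{33}\right) \left(-43\right) + \frac{27}{44} \cdot 247 = \frac{43}{33} + \frac{6669}{44} = \frac{20179}{132}$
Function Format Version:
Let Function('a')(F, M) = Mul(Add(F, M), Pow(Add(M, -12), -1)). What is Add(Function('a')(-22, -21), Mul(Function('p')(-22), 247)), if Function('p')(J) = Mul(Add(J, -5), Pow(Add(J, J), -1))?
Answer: Rational(20179, 132) ≈ 152.87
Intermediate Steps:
Function('a')(F, M) = Mul(Pow(Add(-12, M), -1), Add(F, M)) (Function('a')(F, M) = Mul(Add(F, M), Pow(Add(-12, M), -1)) = Mul(Pow(Add(-12, M), -1), Add(F, M)))
Function('p')(J) = Mul(Rational(1, 2), Pow(J, -1), Add(-5, J)) (Function('p')(J) = Mul(Add(-5, J), Pow(Mul(2, J), -1)) = Mul(Add(-5, J), Mul(Rational(1, 2), Pow(J, -1))) = Mul(Rational(1, 2), Pow(J, -1), Add(-5, J)))
Add(Function('a')(-22, -21), Mul(Function('p')(-22), 247)) = Add(Mul(Pow(Add(-12, -21), -1), Add(-22, -21)), Mul(Mul(Rational(1, 2), Pow(-22, -1), Add(-5, -22)), 247)) = Add(Mul(Pow(-33, -1), -43), Mul(Mul(Rational(1, 2), Rational(-1, 22), -27), 247)) = Add(Mul(Rational(-1, 33), -43), Mul(Rational(27, 44), 247)) = Add(Rational(43, 33), Rational(6669, 44)) = Rational(20179, 132)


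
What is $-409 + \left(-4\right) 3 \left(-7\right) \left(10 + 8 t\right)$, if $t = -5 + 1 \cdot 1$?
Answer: $-2257$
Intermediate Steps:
$t = -4$ ($t = -5 + 1 = -4$)
$-409 + \left(-4\right) 3 \left(-7\right) \left(10 + 8 t\right) = -409 + \left(-4\right) 3 \left(-7\right) \left(10 + 8 \left(-4\right)\right) = -409 + \left(-12\right) \left(-7\right) \left(10 - 32\right) = -409 + 84 \left(-22\right) = -409 - 1848 = -2257$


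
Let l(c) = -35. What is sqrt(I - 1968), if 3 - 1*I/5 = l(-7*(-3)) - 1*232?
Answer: I*sqrt(618) ≈ 24.86*I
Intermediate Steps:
I = 1350 (I = 15 - 5*(-35 - 1*232) = 15 - 5*(-35 - 232) = 15 - 5*(-267) = 15 + 1335 = 1350)
sqrt(I - 1968) = sqrt(1350 - 1968) = sqrt(-618) = I*sqrt(618)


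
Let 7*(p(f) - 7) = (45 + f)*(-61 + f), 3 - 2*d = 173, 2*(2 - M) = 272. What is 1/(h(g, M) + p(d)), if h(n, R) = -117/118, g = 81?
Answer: 826/694083 ≈ 0.0011901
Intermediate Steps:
M = -134 (M = 2 - ½*272 = 2 - 136 = -134)
h(n, R) = -117/118 (h(n, R) = -117*1/118 = -117/118)
d = -85 (d = 3/2 - ½*173 = 3/2 - 173/2 = -85)
p(f) = 7 + (-61 + f)*(45 + f)/7 (p(f) = 7 + ((45 + f)*(-61 + f))/7 = 7 + ((-61 + f)*(45 + f))/7 = 7 + (-61 + f)*(45 + f)/7)
1/(h(g, M) + p(d)) = 1/(-117/118 + (-2696/7 - 16/7*(-85) + (⅐)*(-85)²)) = 1/(-117/118 + (-2696/7 + 1360/7 + (⅐)*7225)) = 1/(-117/118 + (-2696/7 + 1360/7 + 7225/7)) = 1/(-117/118 + 5889/7) = 1/(694083/826) = 826/694083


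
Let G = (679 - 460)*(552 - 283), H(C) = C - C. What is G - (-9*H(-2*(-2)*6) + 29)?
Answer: 58882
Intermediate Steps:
H(C) = 0
G = 58911 (G = 219*269 = 58911)
G - (-9*H(-2*(-2)*6) + 29) = 58911 - (-9*0 + 29) = 58911 - (0 + 29) = 58911 - 1*29 = 58911 - 29 = 58882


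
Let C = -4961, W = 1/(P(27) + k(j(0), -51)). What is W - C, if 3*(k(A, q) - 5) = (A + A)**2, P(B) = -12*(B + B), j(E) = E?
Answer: 3189922/643 ≈ 4961.0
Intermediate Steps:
P(B) = -24*B
k(A, q) = 5 + 4*A**2/3 (k(A, q) = 5 + (A + A)**2/3 = 5 + (2*A)**2/3 = 5 + (4*A**2)/3 = 5 + 4*A**2/3)
W = -1/643 (W = 1/(-24*27 + (5 + (4/3)*0**2)) = 1/(-648 + (5 + (4/3)*0)) = 1/(-648 + (5 + 0)) = 1/(-648 + 5) = 1/(-643) = -1/643 ≈ -0.0015552)
W - C = -1/643 - 1*(-4961) = -1/643 + 4961 = 3189922/643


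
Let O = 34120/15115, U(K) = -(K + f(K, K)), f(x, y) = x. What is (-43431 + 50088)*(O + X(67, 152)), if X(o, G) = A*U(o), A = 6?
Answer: -16134357876/3023 ≈ -5.3372e+6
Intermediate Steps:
U(K) = -2*K (U(K) = -(K + K) = -2*K)
X(o, G) = -12*o (X(o, G) = 6*(-2*o) = -12*o)
O = 6824/3023 (O = 34120*(1/15115) = 6824/3023 ≈ 2.2574)
(-43431 + 50088)*(O + X(67, 152)) = (-43431 + 50088)*(6824/3023 - 12*67) = 6657*(6824/3023 - 804) = 6657*(-2423668/3023) = -16134357876/3023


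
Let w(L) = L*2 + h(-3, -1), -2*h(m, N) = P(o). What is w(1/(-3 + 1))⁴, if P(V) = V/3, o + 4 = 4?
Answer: 1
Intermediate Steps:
o = 0 (o = -4 + 4 = 0)
P(V) = V/3 (P(V) = V*(⅓) = V/3)
h(m, N) = 0 (h(m, N) = -0/6 = -½*0 = 0)
w(L) = 2*L (w(L) = L*2 + 0 = 2*L + 0 = 2*L)
w(1/(-3 + 1))⁴ = (2/(-3 + 1))⁴ = (2/(-2))⁴ = (2*(-½))⁴ = (-1)⁴ = 1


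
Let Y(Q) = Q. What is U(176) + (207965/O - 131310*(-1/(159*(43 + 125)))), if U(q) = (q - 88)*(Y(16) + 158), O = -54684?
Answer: 22190629807/1449126 ≈ 15313.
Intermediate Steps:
U(q) = -15312 + 174*q (U(q) = (q - 88)*(16 + 158) = (-88 + q)*174 = -15312 + 174*q)
U(176) + (207965/O - 131310*(-1/(159*(43 + 125)))) = (-15312 + 174*176) + (207965/(-54684) - 131310*(-1/(159*(43 + 125)))) = (-15312 + 30624) + (207965*(-1/54684) - 131310/(168*(-159))) = 15312 + (-207965/54684 - 131310/(-26712)) = 15312 + (-207965/54684 - 131310*(-1/26712)) = 15312 + (-207965/54684 + 7295/1484) = 15312 + 1612495/1449126 = 22190629807/1449126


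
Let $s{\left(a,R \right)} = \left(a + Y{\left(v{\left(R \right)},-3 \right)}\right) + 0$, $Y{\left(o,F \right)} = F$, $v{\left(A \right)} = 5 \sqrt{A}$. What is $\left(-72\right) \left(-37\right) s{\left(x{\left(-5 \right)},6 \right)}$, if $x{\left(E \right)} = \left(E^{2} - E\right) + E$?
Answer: $58608$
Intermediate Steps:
$x{\left(E \right)} = E^{2}$
$s{\left(a,R \right)} = -3 + a$ ($s{\left(a,R \right)} = \left(a - 3\right) + 0 = \left(-3 + a\right) + 0 = -3 + a$)
$\left(-72\right) \left(-37\right) s{\left(x{\left(-5 \right)},6 \right)} = \left(-72\right) \left(-37\right) \left(-3 + \left(-5\right)^{2}\right) = 2664 \left(-3 + 25\right) = 2664 \cdot 22 = 58608$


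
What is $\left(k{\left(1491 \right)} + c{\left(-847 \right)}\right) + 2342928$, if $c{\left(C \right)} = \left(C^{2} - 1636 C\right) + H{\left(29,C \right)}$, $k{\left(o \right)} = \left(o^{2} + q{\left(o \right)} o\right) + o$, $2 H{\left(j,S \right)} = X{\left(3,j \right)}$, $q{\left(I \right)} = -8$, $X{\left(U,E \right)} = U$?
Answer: $\frac{13317349}{2} \approx 6.6587 \cdot 10^{6}$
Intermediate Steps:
$H{\left(j,S \right)} = \frac{3}{2}$ ($H{\left(j,S \right)} = \frac{1}{2} \cdot 3 = \frac{3}{2}$)
$k{\left(o \right)} = o^{2} - 7 o$ ($k{\left(o \right)} = \left(o^{2} - 8 o\right) + o = o^{2} - 7 o$)
$c{\left(C \right)} = \frac{3}{2} + C^{2} - 1636 C$ ($c{\left(C \right)} = \left(C^{2} - 1636 C\right) + \frac{3}{2} = \frac{3}{2} + C^{2} - 1636 C$)
$\left(k{\left(1491 \right)} + c{\left(-847 \right)}\right) + 2342928 = \left(1491 \left(-7 + 1491\right) + \left(\frac{3}{2} + \left(-847\right)^{2} - -1385692\right)\right) + 2342928 = \left(1491 \cdot 1484 + \left(\frac{3}{2} + 717409 + 1385692\right)\right) + 2342928 = \left(2212644 + \frac{4206205}{2}\right) + 2342928 = \frac{8631493}{2} + 2342928 = \frac{13317349}{2}$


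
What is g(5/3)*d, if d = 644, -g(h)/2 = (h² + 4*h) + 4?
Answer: -155848/9 ≈ -17316.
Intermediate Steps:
g(h) = -8 - 8*h - 2*h² (g(h) = -2*((h² + 4*h) + 4) = -2*(4 + h² + 4*h) = -8 - 8*h - 2*h²)
g(5/3)*d = (-8 - 40/3 - 2*(5/3)²)*644 = (-8 - 40/3 - 2*(5*(⅓))²)*644 = (-8 - 8*5/3 - 2*(5/3)²)*644 = (-8 - 40/3 - 2*25/9)*644 = (-8 - 40/3 - 50/9)*644 = -242/9*644 = -155848/9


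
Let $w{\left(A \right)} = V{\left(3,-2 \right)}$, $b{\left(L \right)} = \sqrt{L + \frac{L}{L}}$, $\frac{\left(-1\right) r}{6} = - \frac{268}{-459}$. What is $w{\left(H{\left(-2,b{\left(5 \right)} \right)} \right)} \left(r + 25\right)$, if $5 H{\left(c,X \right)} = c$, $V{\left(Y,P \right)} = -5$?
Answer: $- \frac{16445}{153} \approx -107.48$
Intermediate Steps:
$r = - \frac{536}{153}$ ($r = - 6 \left(- \frac{268}{-459}\right) = - 6 \left(\left(-268\right) \left(- \frac{1}{459}\right)\right) = \left(-6\right) \frac{268}{459} = - \frac{536}{153} \approx -3.5033$)
$b{\left(L \right)} = \sqrt{1 + L}$ ($b{\left(L \right)} = \sqrt{L + 1} = \sqrt{1 + L}$)
$H{\left(c,X \right)} = \frac{c}{5}$
$w{\left(A \right)} = -5$
$w{\left(H{\left(-2,b{\left(5 \right)} \right)} \right)} \left(r + 25\right) = - 5 \left(- \frac{536}{153} + 25\right) = \left(-5\right) \frac{3289}{153} = - \frac{16445}{153}$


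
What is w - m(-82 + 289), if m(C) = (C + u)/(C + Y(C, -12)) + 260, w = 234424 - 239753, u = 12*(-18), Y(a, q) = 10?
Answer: -1212804/217 ≈ -5589.0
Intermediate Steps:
u = -216
w = -5329
m(C) = 260 + (-216 + C)/(10 + C) (m(C) = (C - 216)/(C + 10) + 260 = (-216 + C)/(10 + C) + 260 = 260 + (-216 + C)/(10 + C))
w - m(-82 + 289) = -5329 - (2384 + 261*(-82 + 289))/(10 + (-82 + 289)) = -5329 - (2384 + 261*207)/(10 + 207) = -5329 - (2384 + 54027)/217 = -5329 - 56411/217 = -1212804/217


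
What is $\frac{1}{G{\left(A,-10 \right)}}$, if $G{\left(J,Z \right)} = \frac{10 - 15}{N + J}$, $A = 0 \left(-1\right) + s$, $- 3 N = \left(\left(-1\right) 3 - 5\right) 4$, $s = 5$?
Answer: $- \frac{47}{15} \approx -3.1333$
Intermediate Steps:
$N = \frac{32}{3}$ ($N = - \frac{\left(\left(-1\right) 3 - 5\right) 4}{3} = - \frac{\left(-3 - 5\right) 4}{3} = - \frac{\left(-8\right) 4}{3} = \left(- \frac{1}{3}\right) \left(-32\right) = \frac{32}{3} \approx 10.667$)
$A = 5$ ($A = 0 \left(-1\right) + 5 = 0 + 5 = 5$)
$G{\left(J,Z \right)} = - \frac{5}{\frac{32}{3} + J}$ ($G{\left(J,Z \right)} = \frac{10 - 15}{\frac{32}{3} + J} = - \frac{5}{\frac{32}{3} + J}$)
$\frac{1}{G{\left(A,-10 \right)}} = \frac{1}{\left(-15\right) \frac{1}{32 + 3 \cdot 5}} = \frac{1}{\left(-15\right) \frac{1}{32 + 15}} = \frac{1}{\left(-15\right) \frac{1}{47}} = \frac{1}{- \frac{15}{47}} = - \frac{47}{15}$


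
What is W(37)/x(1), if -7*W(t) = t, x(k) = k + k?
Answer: -37/14 ≈ -2.6429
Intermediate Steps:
x(k) = 2*k
W(t) = -t/7
W(37)/x(1) = (-1/7*37)/((2*1)) = -37/7/2 = (1/2)*(-37/7) = -37/14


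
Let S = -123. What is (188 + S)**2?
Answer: 4225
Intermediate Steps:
(188 + S)**2 = (188 - 123)**2 = 65**2 = 4225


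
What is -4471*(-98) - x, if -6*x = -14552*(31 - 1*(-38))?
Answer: 270810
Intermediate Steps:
x = 167348 (x = -(-7276)*(31 - 1*(-38))/3 = -(-7276)*(31 + 38)/3 = -(-7276)*69/3 = -1/6*(-1004088) = 167348)
-4471*(-98) - x = -4471*(-98) - 1*167348 = 438158 - 167348 = 270810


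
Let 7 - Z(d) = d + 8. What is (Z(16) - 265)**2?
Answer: 79524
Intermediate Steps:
Z(d) = -1 - d (Z(d) = 7 - (d + 8) = 7 - (8 + d) = 7 + (-8 - d) = -1 - d)
(Z(16) - 265)**2 = ((-1 - 1*16) - 265)**2 = ((-1 - 16) - 265)**2 = (-17 - 265)**2 = (-282)**2 = 79524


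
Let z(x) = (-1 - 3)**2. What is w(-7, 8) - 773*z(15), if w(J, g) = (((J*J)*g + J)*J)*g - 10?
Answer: -33938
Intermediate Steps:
w(J, g) = -10 + J*g*(J + g*J**2) (w(J, g) = ((J**2*g + J)*J)*g - 10 = ((g*J**2 + J)*J)*g - 10 = ((J + g*J**2)*J)*g - 10 = (J*(J + g*J**2))*g - 10 = J*g*(J + g*J**2) - 10 = -10 + J*g*(J + g*J**2))
z(x) = 16 (z(x) = (-4)**2 = 16)
w(-7, 8) - 773*z(15) = (-10 + 8*(-7)**2 + (-7)**3*8**2) - 773*16 = (-10 + 8*49 - 343*64) - 12368 = (-10 + 392 - 21952) - 12368 = -21570 - 12368 = -33938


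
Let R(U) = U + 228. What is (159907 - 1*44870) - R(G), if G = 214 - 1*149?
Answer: 114744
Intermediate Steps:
G = 65 (G = 214 - 149 = 65)
R(U) = 228 + U
(159907 - 1*44870) - R(G) = (159907 - 1*44870) - (228 + 65) = (159907 - 44870) - 1*293 = 115037 - 293 = 114744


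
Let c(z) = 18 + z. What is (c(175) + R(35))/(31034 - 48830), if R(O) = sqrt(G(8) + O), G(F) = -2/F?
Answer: -193/17796 - sqrt(139)/35592 ≈ -0.011176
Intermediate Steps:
R(O) = sqrt(-1/4 + O) (R(O) = sqrt(-2/8 + O) = sqrt(-2*1/8 + O) = sqrt(-1/4 + O))
(c(175) + R(35))/(31034 - 48830) = ((18 + 175) + sqrt(-1 + 4*35)/2)/(31034 - 48830) = (193 + sqrt(-1 + 140)/2)/(-17796) = (193 + sqrt(139)/2)*(-1/17796) = -193/17796 - sqrt(139)/35592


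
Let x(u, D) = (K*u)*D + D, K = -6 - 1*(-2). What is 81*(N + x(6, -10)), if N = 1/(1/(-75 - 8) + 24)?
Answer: 37099053/1991 ≈ 18633.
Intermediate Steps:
K = -4 (K = -6 + 2 = -4)
x(u, D) = D - 4*D*u (x(u, D) = (-4*u)*D + D = -4*D*u + D = D - 4*D*u)
N = 83/1991 (N = 1/(1/(-83) + 24) = 1/(-1/83 + 24) = 1/(1991/83) = 83/1991 ≈ 0.041688)
81*(N + x(6, -10)) = 81*(83/1991 - 10*(1 - 4*6)) = 81*(83/1991 - 10*(1 - 24)) = 81*(83/1991 - 10*(-23)) = 81*(83/1991 + 230) = 81*(458013/1991) = 37099053/1991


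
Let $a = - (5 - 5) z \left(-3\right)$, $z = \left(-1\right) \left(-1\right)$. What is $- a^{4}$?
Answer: $0$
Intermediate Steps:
$z = 1$
$a = 0$ ($a = - (5 - 5) 1 \left(-3\right) = \left(-1\right) 0 \cdot 1 \left(-3\right) = 0 \cdot 1 \left(-3\right) = 0 \left(-3\right) = 0$)
$- a^{4} = - 0^{4} = \left(-1\right) 0 = 0$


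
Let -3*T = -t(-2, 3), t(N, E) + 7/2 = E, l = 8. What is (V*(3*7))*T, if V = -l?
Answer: 28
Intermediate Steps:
V = -8 (V = -1*8 = -8)
t(N, E) = -7/2 + E
T = -⅙ (T = -(-1)*(-7/2 + 3)/3 = -(-1)*(-1)/(3*2) = -⅓*½ = -⅙ ≈ -0.16667)
(V*(3*7))*T = -24*7*(-⅙) = -8*21*(-⅙) = -168*(-⅙) = 28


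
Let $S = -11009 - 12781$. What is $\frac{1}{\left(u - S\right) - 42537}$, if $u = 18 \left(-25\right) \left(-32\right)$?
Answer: $- \frac{1}{4347} \approx -0.00023004$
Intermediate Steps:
$u = 14400$ ($u = \left(-450\right) \left(-32\right) = 14400$)
$S = -23790$ ($S = -11009 - 12781 = -23790$)
$\frac{1}{\left(u - S\right) - 42537} = \frac{1}{\left(14400 - -23790\right) - 42537} = \frac{1}{\left(14400 + 23790\right) - 42537} = \frac{1}{38190 - 42537} = \frac{1}{-4347} = - \frac{1}{4347}$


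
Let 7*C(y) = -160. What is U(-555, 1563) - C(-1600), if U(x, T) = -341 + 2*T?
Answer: 19655/7 ≈ 2807.9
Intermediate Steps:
C(y) = -160/7 (C(y) = (⅐)*(-160) = -160/7)
U(-555, 1563) - C(-1600) = (-341 + 2*1563) - 1*(-160/7) = (-341 + 3126) + 160/7 = 2785 + 160/7 = 19655/7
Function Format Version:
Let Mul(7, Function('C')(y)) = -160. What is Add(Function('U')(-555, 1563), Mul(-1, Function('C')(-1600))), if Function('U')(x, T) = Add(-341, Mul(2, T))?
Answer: Rational(19655, 7) ≈ 2807.9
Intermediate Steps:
Function('C')(y) = Rational(-160, 7) (Function('C')(y) = Mul(Rational(1, 7), -160) = Rational(-160, 7))
Add(Function('U')(-555, 1563), Mul(-1, Function('C')(-1600))) = Add(Add(-341, Mul(2, 1563)), Mul(-1, Rational(-160, 7))) = Add(Add(-341, 3126), Rational(160, 7)) = Add(2785, Rational(160, 7)) = Rational(19655, 7)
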